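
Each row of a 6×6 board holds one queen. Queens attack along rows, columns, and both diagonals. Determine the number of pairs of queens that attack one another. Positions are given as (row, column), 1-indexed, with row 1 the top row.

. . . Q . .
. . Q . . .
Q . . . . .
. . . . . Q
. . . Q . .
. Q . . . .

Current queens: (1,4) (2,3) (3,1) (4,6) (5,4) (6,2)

2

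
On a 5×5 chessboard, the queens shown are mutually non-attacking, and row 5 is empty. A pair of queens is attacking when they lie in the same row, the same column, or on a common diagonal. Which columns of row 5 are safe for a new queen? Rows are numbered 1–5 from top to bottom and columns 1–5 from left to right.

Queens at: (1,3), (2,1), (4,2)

(1,3) attacks row 5 at column 3.
(2,1) attacks row 5 at column 1 and diagonals 4.
(4,2) attacks row 5 at column 2 and diagonals 1, 3.
Attacked columns: {1, 2, 3, 4}. Safe: {5}.

columns 5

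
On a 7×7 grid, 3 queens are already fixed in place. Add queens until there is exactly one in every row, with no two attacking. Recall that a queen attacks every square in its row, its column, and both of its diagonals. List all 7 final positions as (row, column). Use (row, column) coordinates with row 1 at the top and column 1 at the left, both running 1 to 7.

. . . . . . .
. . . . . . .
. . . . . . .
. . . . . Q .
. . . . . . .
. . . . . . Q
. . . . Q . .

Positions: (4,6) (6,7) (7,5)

(1,4) (2,1) (3,3) (4,6) (5,2) (6,7) (7,5)

Row 1: attacked by (4,6)→{3,6}; (6,7)→{2,7}; (7,5)→{5}. Safe: 1, 4. Place at column 4.
Row 2: attacked by (1,4)→{3,4,5}; (4,6)→{4,6}; (6,7)→{3,7}; (7,5)→{5}. Safe: 1, 2. Place at column 1.
Row 3: attacked by (1,4)→{2,4,6}; (2,1)→{1,2}; (4,6)→{5,6,7}; (6,7)→{4,7}; (7,5)→{1,5}. Safe: 3. Place at column 3.
Row 5: attacked by (1,4)→{4}; (2,1)→{1,4}; (3,3)→{1,3,5}; (4,6)→{5,6,7}; (6,7)→{6,7}; (7,5)→{3,5,7}. Safe: 2. Place at column 2.
Columns [4, 1, 3, 6, 2, 7, 5], r−c [-3, 1, 0, -2, 3, -1, 2], r+c [5, 3, 6, 10, 7, 13, 12] are all distinct, so no two queens attack.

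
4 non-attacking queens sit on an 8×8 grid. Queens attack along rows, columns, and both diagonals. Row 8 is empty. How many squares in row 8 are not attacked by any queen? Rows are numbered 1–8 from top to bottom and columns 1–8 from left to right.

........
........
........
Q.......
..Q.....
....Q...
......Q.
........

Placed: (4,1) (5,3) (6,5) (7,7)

(4,1) attacks row 8 at column 1 and diagonals 5.
(5,3) attacks row 8 at column 3 and diagonals 6.
(6,5) attacks row 8 at column 5 and diagonals 3, 7.
(7,7) attacks row 8 at column 7 and diagonals 6, 8.
Attacked columns: {1, 3, 5, 6, 7, 8}. Safe: {2, 4}.

2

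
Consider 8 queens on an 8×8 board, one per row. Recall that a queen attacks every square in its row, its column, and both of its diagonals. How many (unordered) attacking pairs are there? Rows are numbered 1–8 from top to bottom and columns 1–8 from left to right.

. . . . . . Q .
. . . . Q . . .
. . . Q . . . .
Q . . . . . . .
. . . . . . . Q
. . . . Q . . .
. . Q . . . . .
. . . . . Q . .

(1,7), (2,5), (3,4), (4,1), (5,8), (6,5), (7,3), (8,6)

3

Same column: (2,5)–(6,5) (column 5).
Same diagonal: (2,5)–(3,4) (|2−3| = |5−4| = 1); (2,5)–(5,8) (|2−5| = |5−8| = 3).
Total attacking pairs: 3.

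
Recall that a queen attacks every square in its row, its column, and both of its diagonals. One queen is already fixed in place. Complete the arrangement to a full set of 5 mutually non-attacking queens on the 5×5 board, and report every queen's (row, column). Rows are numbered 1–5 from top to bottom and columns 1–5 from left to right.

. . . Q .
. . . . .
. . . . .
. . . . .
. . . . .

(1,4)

Row 2: attacked by (1,4)→{3,4,5}. Safe: 1, 2. Place at column 2.
Row 3: attacked by (1,4)→{2,4}; (2,2)→{1,2,3}. Safe: 5. Place at column 5.
Row 4: attacked by (1,4)→{1,4}; (2,2)→{2,4}; (3,5)→{4,5}. Safe: 3. Place at column 3.
Row 5: attacked by (1,4)→{4}; (2,2)→{2,5}; (3,5)→{3,5}; (4,3)→{2,3,4}. Safe: 1. Place at column 1.
Columns [4, 2, 5, 3, 1], r−c [-3, 0, -2, 1, 4], r+c [5, 4, 8, 7, 6] are all distinct, so no two queens attack.

(1,4) (2,2) (3,5) (4,3) (5,1)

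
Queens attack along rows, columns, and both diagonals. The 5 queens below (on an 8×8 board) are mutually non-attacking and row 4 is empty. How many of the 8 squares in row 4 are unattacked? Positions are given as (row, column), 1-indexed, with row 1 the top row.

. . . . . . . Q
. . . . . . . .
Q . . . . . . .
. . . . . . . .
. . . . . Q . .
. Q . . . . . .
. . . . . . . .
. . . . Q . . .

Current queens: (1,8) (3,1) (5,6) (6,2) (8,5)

(1,8) attacks row 4 at column 8 and diagonals 5.
(3,1) attacks row 4 at column 1 and diagonals 2.
(5,6) attacks row 4 at column 6 and diagonals 5, 7.
(6,2) attacks row 4 at column 2 and diagonals 4.
(8,5) attacks row 4 at column 5 and diagonals 1.
Attacked columns: {1, 2, 4, 5, 6, 7, 8}. Safe: {3}.

1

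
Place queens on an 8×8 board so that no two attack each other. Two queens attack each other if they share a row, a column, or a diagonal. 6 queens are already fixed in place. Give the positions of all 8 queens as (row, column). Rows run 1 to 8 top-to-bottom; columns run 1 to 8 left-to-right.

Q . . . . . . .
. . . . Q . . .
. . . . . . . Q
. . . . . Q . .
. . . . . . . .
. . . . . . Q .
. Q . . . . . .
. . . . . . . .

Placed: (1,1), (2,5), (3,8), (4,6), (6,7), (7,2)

(1,1) (2,5) (3,8) (4,6) (5,3) (6,7) (7,2) (8,4)

Row 5: attacked by (1,1)→{1,5}; (2,5)→{2,5,8}; (3,8)→{6,8}; (4,6)→{5,6,7}; (6,7)→{6,7,8}; (7,2)→{2,4}. Safe: 3. Place at column 3.
Row 8: attacked by (1,1)→{1,8}; (2,5)→{5}; (3,8)→{3,8}; (4,6)→{2,6}; (5,3)→{3,6}; (6,7)→{5,7}; (7,2)→{1,2,3}. Safe: 4. Place at column 4.
Columns [1, 5, 8, 6, 3, 7, 2, 4], r−c [0, -3, -5, -2, 2, -1, 5, 4], r+c [2, 7, 11, 10, 8, 13, 9, 12] are all distinct, so no two queens attack.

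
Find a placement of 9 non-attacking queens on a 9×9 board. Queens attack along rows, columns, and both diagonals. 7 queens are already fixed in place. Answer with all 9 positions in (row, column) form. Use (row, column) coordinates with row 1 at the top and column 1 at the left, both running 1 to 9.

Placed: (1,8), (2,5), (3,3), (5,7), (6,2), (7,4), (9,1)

(1,8) (2,5) (3,3) (4,9) (5,7) (6,2) (7,4) (8,6) (9,1)

Row 4: attacked by (1,8)→{5,8}; (2,5)→{3,5,7}; (3,3)→{2,3,4}; (5,7)→{6,7,8}; (6,2)→{2,4}; (7,4)→{1,4,7}; (9,1)→{1,6}. Safe: 9. Place at column 9.
Row 8: attacked by (1,8)→{1,8}; (2,5)→{5}; (3,3)→{3,8}; (4,9)→{5,9}; (5,7)→{4,7}; (6,2)→{2,4}; (7,4)→{3,4,5}; (9,1)→{1,2}. Safe: 6. Place at column 6.
Columns [8, 5, 3, 9, 7, 2, 4, 6, 1], r−c [-7, -3, 0, -5, -2, 4, 3, 2, 8], r+c [9, 7, 6, 13, 12, 8, 11, 14, 10] are all distinct, so no two queens attack.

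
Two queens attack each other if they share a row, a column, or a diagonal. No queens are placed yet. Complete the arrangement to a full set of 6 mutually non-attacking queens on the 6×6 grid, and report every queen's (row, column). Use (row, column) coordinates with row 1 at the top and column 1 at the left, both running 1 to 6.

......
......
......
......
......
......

Row 1: Safe: 1, 2, 3, 4, 5, 6. Place at column 5.
Row 2: attacked by (1,5)→{4,5,6}. Safe: 1, 2, 3. Place at column 3.
Row 3: attacked by (1,5)→{3,5}; (2,3)→{2,3,4}. Safe: 1, 6. Place at column 1.
Row 4: attacked by (1,5)→{2,5}; (2,3)→{1,3,5}; (3,1)→{1,2}. Safe: 4, 6. Place at column 6.
Row 5: attacked by (1,5)→{1,5}; (2,3)→{3,6}; (3,1)→{1,3}; (4,6)→{5,6}. Safe: 2, 4. Place at column 4.
Row 6: attacked by (1,5)→{5}; (2,3)→{3}; (3,1)→{1,4}; (4,6)→{4,6}; (5,4)→{3,4,5}. Safe: 2. Place at column 2.
Columns [5, 3, 1, 6, 4, 2], r−c [-4, -1, 2, -2, 1, 4], r+c [6, 5, 4, 10, 9, 8] are all distinct, so no two queens attack.

(1,5) (2,3) (3,1) (4,6) (5,4) (6,2)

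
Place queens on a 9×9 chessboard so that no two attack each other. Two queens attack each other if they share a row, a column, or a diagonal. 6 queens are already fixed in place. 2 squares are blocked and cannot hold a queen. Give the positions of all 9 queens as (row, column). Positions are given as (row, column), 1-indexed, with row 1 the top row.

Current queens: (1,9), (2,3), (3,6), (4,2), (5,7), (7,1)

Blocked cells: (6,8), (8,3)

Row 6: attacked by (1,9)→{4,9}; (2,3)→{3,7}; (3,6)→{3,6,9}; (4,2)→{2,4}; (5,7)→{6,7,8}; (7,1)→{1,2}. Blocked: 8. Safe: 5. Place at column 5.
Row 8: attacked by (1,9)→{2,9}; (2,3)→{3,9}; (3,6)→{1,6}; (4,2)→{2,6}; (5,7)→{4,7}; (6,5)→{3,5,7}; (7,1)→{1,2}. Blocked: 3. Safe: 8. Place at column 8.
Row 9: attacked by (1,9)→{1,9}; (2,3)→{3}; (3,6)→{6}; (4,2)→{2,7}; (5,7)→{3,7}; (6,5)→{2,5,8}; (7,1)→{1,3}; (8,8)→{7,8,9}. Safe: 4. Place at column 4.
Columns [9, 3, 6, 2, 7, 5, 1, 8, 4], r−c [-8, -1, -3, 2, -2, 1, 6, 0, 5], r+c [10, 5, 9, 6, 12, 11, 8, 16, 13] are all distinct, so no two queens attack.

(1,9) (2,3) (3,6) (4,2) (5,7) (6,5) (7,1) (8,8) (9,4)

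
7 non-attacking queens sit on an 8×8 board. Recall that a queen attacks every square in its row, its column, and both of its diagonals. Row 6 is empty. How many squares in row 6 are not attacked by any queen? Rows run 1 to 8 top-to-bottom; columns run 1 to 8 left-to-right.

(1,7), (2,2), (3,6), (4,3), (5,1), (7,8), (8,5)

(1,7) attacks row 6 at column 7 and diagonals 2.
(2,2) attacks row 6 at column 2 and diagonals 6.
(3,6) attacks row 6 at column 6 and diagonals 3.
(4,3) attacks row 6 at column 3 and diagonals 1, 5.
(5,1) attacks row 6 at column 1 and diagonals 2.
(7,8) attacks row 6 at column 8 and diagonals 7.
(8,5) attacks row 6 at column 5 and diagonals 3, 7.
Attacked columns: {1, 2, 3, 5, 6, 7, 8}. Safe: {4}.

1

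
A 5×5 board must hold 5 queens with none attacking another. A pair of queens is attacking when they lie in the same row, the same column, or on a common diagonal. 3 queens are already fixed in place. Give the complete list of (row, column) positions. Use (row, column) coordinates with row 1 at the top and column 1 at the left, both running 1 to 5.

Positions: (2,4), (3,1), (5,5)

Row 1: attacked by (2,4)→{3,4,5}; (3,1)→{1,3}; (5,5)→{1,5}. Safe: 2. Place at column 2.
Row 4: attacked by (1,2)→{2,5}; (2,4)→{2,4}; (3,1)→{1,2}; (5,5)→{4,5}. Safe: 3. Place at column 3.
Columns [2, 4, 1, 3, 5], r−c [-1, -2, 2, 1, 0], r+c [3, 6, 4, 7, 10] are all distinct, so no two queens attack.

(1,2) (2,4) (3,1) (4,3) (5,5)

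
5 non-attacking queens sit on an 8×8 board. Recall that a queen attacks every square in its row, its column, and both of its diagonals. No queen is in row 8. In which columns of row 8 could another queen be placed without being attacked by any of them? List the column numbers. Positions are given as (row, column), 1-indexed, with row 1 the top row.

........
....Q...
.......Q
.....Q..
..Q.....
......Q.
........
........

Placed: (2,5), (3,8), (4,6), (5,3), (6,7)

columns 1, 4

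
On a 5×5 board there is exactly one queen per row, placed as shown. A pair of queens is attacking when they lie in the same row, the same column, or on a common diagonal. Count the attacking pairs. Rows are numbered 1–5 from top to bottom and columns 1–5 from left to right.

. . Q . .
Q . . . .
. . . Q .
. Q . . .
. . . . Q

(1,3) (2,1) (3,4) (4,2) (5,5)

0

All columns are distinct and no two queens satisfy |Δrow| = |Δcol|, so no pair attacks.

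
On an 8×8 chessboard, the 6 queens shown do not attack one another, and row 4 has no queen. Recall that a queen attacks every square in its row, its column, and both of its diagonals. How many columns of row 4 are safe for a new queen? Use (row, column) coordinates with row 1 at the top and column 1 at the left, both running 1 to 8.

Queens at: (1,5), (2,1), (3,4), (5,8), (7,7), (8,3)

1

(1,5) attacks row 4 at column 5 and diagonals 2, 8.
(2,1) attacks row 4 at column 1 and diagonals 3.
(3,4) attacks row 4 at column 4 and diagonals 3, 5.
(5,8) attacks row 4 at column 8 and diagonals 7.
(7,7) attacks row 4 at column 7 and diagonals 4.
(8,3) attacks row 4 at column 3 and diagonals 7.
Attacked columns: {1, 2, 3, 4, 5, 7, 8}. Safe: {6}.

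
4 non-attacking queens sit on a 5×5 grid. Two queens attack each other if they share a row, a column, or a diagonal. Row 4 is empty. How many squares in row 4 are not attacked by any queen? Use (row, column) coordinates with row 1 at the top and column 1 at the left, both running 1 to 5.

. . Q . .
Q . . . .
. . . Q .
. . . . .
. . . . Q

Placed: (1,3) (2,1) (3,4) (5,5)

(1,3) attacks row 4 at column 3.
(2,1) attacks row 4 at column 1 and diagonals 3.
(3,4) attacks row 4 at column 4 and diagonals 3, 5.
(5,5) attacks row 4 at column 5 and diagonals 4.
Attacked columns: {1, 3, 4, 5}. Safe: {2}.

1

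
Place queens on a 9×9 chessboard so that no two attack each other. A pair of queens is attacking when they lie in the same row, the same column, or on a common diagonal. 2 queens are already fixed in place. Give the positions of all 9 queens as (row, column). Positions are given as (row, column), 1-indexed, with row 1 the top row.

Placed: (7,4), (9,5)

(1,2) (2,6) (3,1) (4,3) (5,7) (6,9) (7,4) (8,8) (9,5)

Row 1: attacked by (7,4)→{4}; (9,5)→{5}. Safe: 1, 2, 3, 6, 7, 8, 9. Place at column 2.
Row 2: attacked by (1,2)→{1,2,3}; (7,4)→{4,9}; (9,5)→{5}. Safe: 6, 7, 8. Place at column 6.
Row 3: attacked by (1,2)→{2,4}; (2,6)→{5,6,7}; (7,4)→{4,8}; (9,5)→{5}. Safe: 1, 3, 9. Place at column 1.
Row 4: attacked by (1,2)→{2,5}; (2,6)→{4,6,8}; (3,1)→{1,2}; (7,4)→{1,4,7}; (9,5)→{5}. Safe: 3, 9. Place at column 3.
Row 5: attacked by (1,2)→{2,6}; (2,6)→{3,6,9}; (3,1)→{1,3}; (4,3)→{2,3,4}; (7,4)→{2,4,6}; (9,5)→{1,5,9}. Safe: 7, 8. Place at column 7.
Row 6: attacked by (1,2)→{2,7}; (2,6)→{2,6}; (3,1)→{1,4}; (4,3)→{1,3,5}; (5,7)→{6,7,8}; (7,4)→{3,4,5}; (9,5)→{2,5,8}. Safe: 9. Place at column 9.
Row 8: attacked by (1,2)→{2,9}; (2,6)→{6}; (3,1)→{1,6}; (4,3)→{3,7}; (5,7)→{4,7}; (6,9)→{7,9}; (7,4)→{3,4,5}; (9,5)→{4,5,6}. Safe: 8. Place at column 8.
Columns [2, 6, 1, 3, 7, 9, 4, 8, 5], r−c [-1, -4, 2, 1, -2, -3, 3, 0, 4], r+c [3, 8, 4, 7, 12, 15, 11, 16, 14] are all distinct, so no two queens attack.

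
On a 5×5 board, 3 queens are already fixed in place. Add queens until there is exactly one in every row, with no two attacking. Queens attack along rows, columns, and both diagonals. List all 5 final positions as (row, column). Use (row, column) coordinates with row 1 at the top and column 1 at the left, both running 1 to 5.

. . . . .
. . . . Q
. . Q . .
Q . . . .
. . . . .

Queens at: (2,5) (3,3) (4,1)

Row 1: attacked by (2,5)→{4,5}; (3,3)→{1,3,5}; (4,1)→{1,4}. Safe: 2. Place at column 2.
Row 5: attacked by (1,2)→{2}; (2,5)→{2,5}; (3,3)→{1,3,5}; (4,1)→{1,2}. Safe: 4. Place at column 4.
Columns [2, 5, 3, 1, 4], r−c [-1, -3, 0, 3, 1], r+c [3, 7, 6, 5, 9] are all distinct, so no two queens attack.

(1,2) (2,5) (3,3) (4,1) (5,4)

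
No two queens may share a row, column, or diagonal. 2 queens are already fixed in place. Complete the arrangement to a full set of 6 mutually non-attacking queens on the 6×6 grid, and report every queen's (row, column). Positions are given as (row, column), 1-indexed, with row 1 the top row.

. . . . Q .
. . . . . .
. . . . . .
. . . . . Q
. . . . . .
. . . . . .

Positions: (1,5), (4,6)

Row 2: attacked by (1,5)→{4,5,6}; (4,6)→{4,6}. Safe: 1, 2, 3. Place at column 3.
Row 3: attacked by (1,5)→{3,5}; (2,3)→{2,3,4}; (4,6)→{5,6}. Safe: 1. Place at column 1.
Row 5: attacked by (1,5)→{1,5}; (2,3)→{3,6}; (3,1)→{1,3}; (4,6)→{5,6}. Safe: 2, 4. Place at column 4.
Row 6: attacked by (1,5)→{5}; (2,3)→{3}; (3,1)→{1,4}; (4,6)→{4,6}; (5,4)→{3,4,5}. Safe: 2. Place at column 2.
Columns [5, 3, 1, 6, 4, 2], r−c [-4, -1, 2, -2, 1, 4], r+c [6, 5, 4, 10, 9, 8] are all distinct, so no two queens attack.

(1,5) (2,3) (3,1) (4,6) (5,4) (6,2)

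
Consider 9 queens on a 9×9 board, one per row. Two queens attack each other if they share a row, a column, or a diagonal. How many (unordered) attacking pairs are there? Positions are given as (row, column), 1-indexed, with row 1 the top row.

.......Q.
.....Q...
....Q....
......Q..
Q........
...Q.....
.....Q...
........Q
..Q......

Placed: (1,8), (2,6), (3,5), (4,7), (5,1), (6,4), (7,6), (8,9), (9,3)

2

Same column: (2,6)–(7,6) (column 6).
Same diagonal: (2,6)–(3,5) (|2−3| = |6−5| = 1).
Total attacking pairs: 2.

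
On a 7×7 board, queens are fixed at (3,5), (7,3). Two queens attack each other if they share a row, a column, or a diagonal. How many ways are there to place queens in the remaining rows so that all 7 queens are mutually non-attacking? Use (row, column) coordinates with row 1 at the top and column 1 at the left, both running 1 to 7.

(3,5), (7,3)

Branch on row 1: col 1 → 0; col 2 → 0; col 4 → 1; col 6 → 1.
Sum: 0 + 0 + 1 + 1 = 2.

2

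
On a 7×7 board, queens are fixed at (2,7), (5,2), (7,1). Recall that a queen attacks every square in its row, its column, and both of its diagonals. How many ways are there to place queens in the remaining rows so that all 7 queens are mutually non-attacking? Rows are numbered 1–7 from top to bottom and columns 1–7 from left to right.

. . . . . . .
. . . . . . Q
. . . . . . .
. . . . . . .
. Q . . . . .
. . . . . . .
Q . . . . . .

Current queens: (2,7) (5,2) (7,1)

1

Branch on row 1: col 3 → 0; col 4 → 1; col 5 → 0.
Sum: 0 + 1 + 0 = 1.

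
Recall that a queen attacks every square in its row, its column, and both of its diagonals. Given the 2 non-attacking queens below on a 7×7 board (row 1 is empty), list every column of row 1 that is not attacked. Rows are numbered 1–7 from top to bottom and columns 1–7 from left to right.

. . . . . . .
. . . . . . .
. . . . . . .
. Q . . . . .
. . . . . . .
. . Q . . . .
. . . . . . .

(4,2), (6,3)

columns 1, 4, 6, 7

(4,2) attacks row 1 at column 2 and diagonals 5.
(6,3) attacks row 1 at column 3.
Attacked columns: {2, 3, 5}. Safe: {1, 4, 6, 7}.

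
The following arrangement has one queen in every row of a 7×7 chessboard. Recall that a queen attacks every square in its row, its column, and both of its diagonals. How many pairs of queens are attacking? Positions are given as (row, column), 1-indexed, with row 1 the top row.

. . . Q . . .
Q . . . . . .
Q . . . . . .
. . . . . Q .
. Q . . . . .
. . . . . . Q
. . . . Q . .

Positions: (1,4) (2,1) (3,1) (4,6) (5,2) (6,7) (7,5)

2

Same column: (2,1)–(3,1) (column 1).
Same diagonal: (3,1)–(7,5) (|3−7| = |1−5| = 4).
Total attacking pairs: 2.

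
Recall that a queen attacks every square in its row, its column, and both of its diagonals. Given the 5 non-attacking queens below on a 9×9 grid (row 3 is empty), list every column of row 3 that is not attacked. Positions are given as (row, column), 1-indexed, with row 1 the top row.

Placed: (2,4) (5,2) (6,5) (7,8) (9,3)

columns 1, 6, 7

(2,4) attacks row 3 at column 4 and diagonals 3, 5.
(5,2) attacks row 3 at column 2 and diagonals 4.
(6,5) attacks row 3 at column 5 and diagonals 2, 8.
(7,8) attacks row 3 at column 8 and diagonals 4.
(9,3) attacks row 3 at column 3 and diagonals 9.
Attacked columns: {2, 3, 4, 5, 8, 9}. Safe: {1, 6, 7}.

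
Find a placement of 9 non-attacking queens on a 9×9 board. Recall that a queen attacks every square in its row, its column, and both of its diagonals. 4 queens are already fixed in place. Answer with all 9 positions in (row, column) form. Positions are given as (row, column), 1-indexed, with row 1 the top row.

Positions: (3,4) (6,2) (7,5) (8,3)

Row 1: attacked by (3,4)→{2,4,6}; (6,2)→{2,7}; (7,5)→{5}; (8,3)→{3}. Safe: 1, 8, 9. Place at column 1.
Row 2: attacked by (1,1)→{1,2}; (3,4)→{3,4,5}; (6,2)→{2,6}; (7,5)→{5}; (8,3)→{3,9}. Safe: 7, 8. Place at column 7.
Row 4: attacked by (1,1)→{1,4}; (2,7)→{5,7,9}; (3,4)→{3,4,5}; (6,2)→{2,4}; (7,5)→{2,5,8}; (8,3)→{3,7}. Safe: 6. Place at column 6.
Row 5: attacked by (1,1)→{1,5}; (2,7)→{4,7}; (3,4)→{2,4,6}; (4,6)→{5,6,7}; (6,2)→{1,2,3}; (7,5)→{3,5,7}; (8,3)→{3,6}. Safe: 8, 9. Place at column 9.
Row 9: attacked by (1,1)→{1,9}; (2,7)→{7}; (3,4)→{4}; (4,6)→{1,6}; (5,9)→{5,9}; (6,2)→{2,5}; (7,5)→{3,5,7}; (8,3)→{2,3,4}. Safe: 8. Place at column 8.
Columns [1, 7, 4, 6, 9, 2, 5, 3, 8], r−c [0, -5, -1, -2, -4, 4, 2, 5, 1], r+c [2, 9, 7, 10, 14, 8, 12, 11, 17] are all distinct, so no two queens attack.

(1,1) (2,7) (3,4) (4,6) (5,9) (6,2) (7,5) (8,3) (9,8)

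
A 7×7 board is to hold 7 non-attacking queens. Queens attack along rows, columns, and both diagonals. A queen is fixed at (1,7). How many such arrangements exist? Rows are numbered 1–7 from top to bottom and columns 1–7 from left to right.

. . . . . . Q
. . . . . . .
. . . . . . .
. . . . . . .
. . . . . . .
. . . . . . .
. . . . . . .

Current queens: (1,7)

4

Branch on row 2: col 1 → 0; col 2 → 1; col 3 → 1; col 4 → 1; col 5 → 1.
Sum: 0 + 1 + 1 + 1 + 1 = 4.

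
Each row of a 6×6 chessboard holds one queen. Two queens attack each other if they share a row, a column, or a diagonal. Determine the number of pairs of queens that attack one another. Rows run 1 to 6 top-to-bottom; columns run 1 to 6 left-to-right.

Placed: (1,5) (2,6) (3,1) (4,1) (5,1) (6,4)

Same column: (3,1)–(4,1) (column 1); (3,1)–(5,1) (column 1); (4,1)–(5,1) (column 1).
Same diagonal: (1,5)–(2,6) (|1−2| = |5−6| = 1); (1,5)–(5,1) (|1−5| = |5−1| = 4); (3,1)–(6,4) (|3−6| = |1−4| = 3).
Total attacking pairs: 6.

6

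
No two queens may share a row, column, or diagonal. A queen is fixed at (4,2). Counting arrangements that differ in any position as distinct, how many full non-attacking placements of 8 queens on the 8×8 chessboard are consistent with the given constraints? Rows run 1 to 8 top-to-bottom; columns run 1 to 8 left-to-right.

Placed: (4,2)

8

Branch on row 1: col 1 → 0; col 3 → 2; col 4 → 2; col 6 → 3; col 7 → 1; col 8 → 0.
Sum: 0 + 2 + 2 + 3 + 1 + 0 = 8.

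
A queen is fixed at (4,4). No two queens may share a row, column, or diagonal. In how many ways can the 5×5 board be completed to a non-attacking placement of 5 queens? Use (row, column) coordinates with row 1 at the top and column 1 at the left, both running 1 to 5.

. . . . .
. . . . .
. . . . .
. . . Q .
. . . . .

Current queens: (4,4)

Branch on row 1: col 2 → 0; col 3 → 1; col 5 → 1.
Sum: 0 + 1 + 1 = 2.

2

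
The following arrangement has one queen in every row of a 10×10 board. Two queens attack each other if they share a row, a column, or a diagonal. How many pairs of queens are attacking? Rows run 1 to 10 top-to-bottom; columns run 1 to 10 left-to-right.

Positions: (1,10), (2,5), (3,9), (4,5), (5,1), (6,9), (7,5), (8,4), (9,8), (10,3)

9

Same column: (2,5)–(4,5) (column 5); (2,5)–(7,5) (column 5); (3,9)–(6,9) (column 9); (4,5)–(7,5) (column 5).
Same diagonal: (2,5)–(6,9) (|2−6| = |5−9| = 4); (3,9)–(7,5) (|3−7| = |9−5| = 4); (3,9)–(8,4) (|3−8| = |9−4| = 5); (5,1)–(8,4) (|5−8| = |1−4| = 3); (7,5)–(8,4) (|7−8| = |5−4| = 1).
Total attacking pairs: 9.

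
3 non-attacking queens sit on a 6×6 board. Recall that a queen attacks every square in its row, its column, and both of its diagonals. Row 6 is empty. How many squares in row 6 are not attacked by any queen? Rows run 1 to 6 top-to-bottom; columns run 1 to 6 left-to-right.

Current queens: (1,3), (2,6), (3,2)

2

(1,3) attacks row 6 at column 3.
(2,6) attacks row 6 at column 6 and diagonals 2.
(3,2) attacks row 6 at column 2 and diagonals 5.
Attacked columns: {2, 3, 5, 6}. Safe: {1, 4}.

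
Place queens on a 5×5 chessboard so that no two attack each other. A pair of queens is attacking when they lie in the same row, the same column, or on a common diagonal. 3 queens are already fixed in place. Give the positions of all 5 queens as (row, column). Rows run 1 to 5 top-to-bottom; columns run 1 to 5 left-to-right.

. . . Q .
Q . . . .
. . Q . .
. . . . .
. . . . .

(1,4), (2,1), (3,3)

Row 4: attacked by (1,4)→{1,4}; (2,1)→{1,3}; (3,3)→{2,3,4}. Safe: 5. Place at column 5.
Row 5: attacked by (1,4)→{4}; (2,1)→{1,4}; (3,3)→{1,3,5}; (4,5)→{4,5}. Safe: 2. Place at column 2.
Columns [4, 1, 3, 5, 2], r−c [-3, 1, 0, -1, 3], r+c [5, 3, 6, 9, 7] are all distinct, so no two queens attack.

(1,4) (2,1) (3,3) (4,5) (5,2)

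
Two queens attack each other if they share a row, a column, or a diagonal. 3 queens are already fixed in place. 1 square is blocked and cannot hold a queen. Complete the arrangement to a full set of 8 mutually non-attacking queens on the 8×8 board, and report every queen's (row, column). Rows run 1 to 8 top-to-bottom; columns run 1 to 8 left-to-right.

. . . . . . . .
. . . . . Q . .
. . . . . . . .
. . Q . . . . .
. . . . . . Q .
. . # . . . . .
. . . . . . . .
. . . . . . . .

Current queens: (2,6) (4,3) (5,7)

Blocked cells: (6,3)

Row 1: attacked by (2,6)→{5,6,7}; (4,3)→{3,6}; (5,7)→{3,7}. Safe: 1, 2, 4, 8. Place at column 1.
Row 3: attacked by (1,1)→{1,3}; (2,6)→{5,6,7}; (4,3)→{2,3,4}; (5,7)→{5,7}. Safe: 8. Place at column 8.
Row 6: attacked by (1,1)→{1,6}; (2,6)→{2,6}; (3,8)→{5,8}; (4,3)→{1,3,5}; (5,7)→{6,7,8}. Blocked: 3. Safe: 4. Place at column 4.
Row 7: attacked by (1,1)→{1,7}; (2,6)→{1,6}; (3,8)→{4,8}; (4,3)→{3,6}; (5,7)→{5,7}; (6,4)→{3,4,5}. Safe: 2. Place at column 2.
Row 8: attacked by (1,1)→{1,8}; (2,6)→{6}; (3,8)→{3,8}; (4,3)→{3,7}; (5,7)→{4,7}; (6,4)→{2,4,6}; (7,2)→{1,2,3}. Safe: 5. Place at column 5.
Columns [1, 6, 8, 3, 7, 4, 2, 5], r−c [0, -4, -5, 1, -2, 2, 5, 3], r+c [2, 8, 11, 7, 12, 10, 9, 13] are all distinct, so no two queens attack.

(1,1) (2,6) (3,8) (4,3) (5,7) (6,4) (7,2) (8,5)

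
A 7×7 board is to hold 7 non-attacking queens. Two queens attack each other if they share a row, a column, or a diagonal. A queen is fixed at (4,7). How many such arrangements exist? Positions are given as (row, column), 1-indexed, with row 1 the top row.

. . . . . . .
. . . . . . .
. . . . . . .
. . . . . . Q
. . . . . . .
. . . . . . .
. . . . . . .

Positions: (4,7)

Branch on row 1: col 1 → 1; col 2 → 2; col 3 → 0; col 5 → 1; col 6 → 2.
Sum: 1 + 2 + 0 + 1 + 2 = 6.

6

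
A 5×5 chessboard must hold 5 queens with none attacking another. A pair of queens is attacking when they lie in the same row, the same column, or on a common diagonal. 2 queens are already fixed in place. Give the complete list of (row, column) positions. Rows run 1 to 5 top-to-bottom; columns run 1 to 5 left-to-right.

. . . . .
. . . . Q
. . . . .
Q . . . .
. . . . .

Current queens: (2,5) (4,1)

Row 1: attacked by (2,5)→{4,5}; (4,1)→{1,4}. Safe: 2, 3. Place at column 2.
Row 3: attacked by (1,2)→{2,4}; (2,5)→{4,5}; (4,1)→{1,2}. Safe: 3. Place at column 3.
Row 5: attacked by (1,2)→{2}; (2,5)→{2,5}; (3,3)→{1,3,5}; (4,1)→{1,2}. Safe: 4. Place at column 4.
Columns [2, 5, 3, 1, 4], r−c [-1, -3, 0, 3, 1], r+c [3, 7, 6, 5, 9] are all distinct, so no two queens attack.

(1,2) (2,5) (3,3) (4,1) (5,4)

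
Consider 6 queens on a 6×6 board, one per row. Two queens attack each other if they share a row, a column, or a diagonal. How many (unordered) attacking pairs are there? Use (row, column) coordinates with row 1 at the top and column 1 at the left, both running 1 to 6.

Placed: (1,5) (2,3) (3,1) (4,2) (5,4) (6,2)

Same column: (4,2)–(6,2) (column 2).
Same diagonal: (1,5)–(4,2) (|1−4| = |5−2| = 3); (3,1)–(4,2) (|3−4| = |1−2| = 1).
Total attacking pairs: 3.

3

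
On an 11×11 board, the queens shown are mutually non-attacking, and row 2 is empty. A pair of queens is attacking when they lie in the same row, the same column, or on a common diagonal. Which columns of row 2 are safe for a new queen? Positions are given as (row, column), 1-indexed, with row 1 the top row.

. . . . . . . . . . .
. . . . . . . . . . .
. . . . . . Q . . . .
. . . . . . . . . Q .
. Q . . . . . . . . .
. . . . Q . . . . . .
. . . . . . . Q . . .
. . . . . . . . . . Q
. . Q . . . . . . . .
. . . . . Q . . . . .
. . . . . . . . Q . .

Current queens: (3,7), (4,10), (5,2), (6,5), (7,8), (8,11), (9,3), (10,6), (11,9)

columns 4

(3,7) attacks row 2 at column 7 and diagonals 6, 8.
(4,10) attacks row 2 at column 10 and diagonals 8.
(5,2) attacks row 2 at column 2 and diagonals 5.
(6,5) attacks row 2 at column 5 and diagonals 1, 9.
(7,8) attacks row 2 at column 8 and diagonals 3.
(8,11) attacks row 2 at column 11 and diagonals 5.
(9,3) attacks row 2 at column 3 and diagonals 10.
(10,6) attacks row 2 at column 6.
(11,9) attacks row 2 at column 9.
Attacked columns: {1, 2, 3, 5, 6, 7, 8, 9, 10, 11}. Safe: {4}.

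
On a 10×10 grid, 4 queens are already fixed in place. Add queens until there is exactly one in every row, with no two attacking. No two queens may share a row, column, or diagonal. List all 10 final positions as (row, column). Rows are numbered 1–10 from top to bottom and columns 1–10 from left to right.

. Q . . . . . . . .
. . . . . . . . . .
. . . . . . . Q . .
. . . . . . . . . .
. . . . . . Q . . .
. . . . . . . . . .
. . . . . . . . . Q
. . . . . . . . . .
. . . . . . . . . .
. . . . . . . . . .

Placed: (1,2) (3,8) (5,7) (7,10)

(1,2) (2,6) (3,8) (4,3) (5,7) (6,4) (7,10) (8,1) (9,9) (10,5)

Row 2: attacked by (1,2)→{1,2,3}; (3,8)→{7,8,9}; (5,7)→{4,7,10}; (7,10)→{5,10}. Safe: 6. Place at column 6.
Row 4: attacked by (1,2)→{2,5}; (2,6)→{4,6,8}; (3,8)→{7,8,9}; (5,7)→{6,7,8}; (7,10)→{7,10}. Safe: 1, 3. Place at column 3.
Row 6: attacked by (1,2)→{2,7}; (2,6)→{2,6,10}; (3,8)→{5,8}; (4,3)→{1,3,5}; (5,7)→{6,7,8}; (7,10)→{9,10}. Safe: 4. Place at column 4.
Row 8: attacked by (1,2)→{2,9}; (2,6)→{6}; (3,8)→{3,8}; (4,3)→{3,7}; (5,7)→{4,7,10}; (6,4)→{2,4,6}; (7,10)→{9,10}. Safe: 1, 5. Place at column 1.
Row 9: attacked by (1,2)→{2,10}; (2,6)→{6}; (3,8)→{2,8}; (4,3)→{3,8}; (5,7)→{3,7}; (6,4)→{1,4,7}; (7,10)→{8,10}; (8,1)→{1,2}. Safe: 5, 9. Place at column 9.
Row 10: attacked by (1,2)→{2}; (2,6)→{6}; (3,8)→{1,8}; (4,3)→{3,9}; (5,7)→{2,7}; (6,4)→{4,8}; (7,10)→{7,10}; (8,1)→{1,3}; (9,9)→{8,9,10}. Safe: 5. Place at column 5.
Columns [2, 6, 8, 3, 7, 4, 10, 1, 9, 5], r−c [-1, -4, -5, 1, -2, 2, -3, 7, 0, 5], r+c [3, 8, 11, 7, 12, 10, 17, 9, 18, 15] are all distinct, so no two queens attack.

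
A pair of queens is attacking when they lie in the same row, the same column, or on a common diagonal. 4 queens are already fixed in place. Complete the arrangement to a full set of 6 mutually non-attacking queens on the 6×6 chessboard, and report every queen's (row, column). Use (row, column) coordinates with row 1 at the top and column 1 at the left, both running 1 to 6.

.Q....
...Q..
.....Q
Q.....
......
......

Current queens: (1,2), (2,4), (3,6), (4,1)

Row 5: attacked by (1,2)→{2,6}; (2,4)→{1,4}; (3,6)→{4,6}; (4,1)→{1,2}. Safe: 3, 5. Place at column 3.
Row 6: attacked by (1,2)→{2}; (2,4)→{4}; (3,6)→{3,6}; (4,1)→{1,3}; (5,3)→{2,3,4}. Safe: 5. Place at column 5.
Columns [2, 4, 6, 1, 3, 5], r−c [-1, -2, -3, 3, 2, 1], r+c [3, 6, 9, 5, 8, 11] are all distinct, so no two queens attack.

(1,2) (2,4) (3,6) (4,1) (5,3) (6,5)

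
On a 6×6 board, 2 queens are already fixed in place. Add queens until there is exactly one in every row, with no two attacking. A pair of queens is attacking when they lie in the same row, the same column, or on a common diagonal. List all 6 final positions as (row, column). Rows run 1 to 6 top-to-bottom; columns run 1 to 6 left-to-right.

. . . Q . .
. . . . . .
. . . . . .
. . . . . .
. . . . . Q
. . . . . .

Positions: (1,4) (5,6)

Row 2: attacked by (1,4)→{3,4,5}; (5,6)→{3,6}. Safe: 1, 2. Place at column 1.
Row 3: attacked by (1,4)→{2,4,6}; (2,1)→{1,2}; (5,6)→{4,6}. Safe: 3, 5. Place at column 5.
Row 4: attacked by (1,4)→{1,4}; (2,1)→{1,3}; (3,5)→{4,5,6}; (5,6)→{5,6}. Safe: 2. Place at column 2.
Row 6: attacked by (1,4)→{4}; (2,1)→{1,5}; (3,5)→{2,5}; (4,2)→{2,4}; (5,6)→{5,6}. Safe: 3. Place at column 3.
Columns [4, 1, 5, 2, 6, 3], r−c [-3, 1, -2, 2, -1, 3], r+c [5, 3, 8, 6, 11, 9] are all distinct, so no two queens attack.

(1,4) (2,1) (3,5) (4,2) (5,6) (6,3)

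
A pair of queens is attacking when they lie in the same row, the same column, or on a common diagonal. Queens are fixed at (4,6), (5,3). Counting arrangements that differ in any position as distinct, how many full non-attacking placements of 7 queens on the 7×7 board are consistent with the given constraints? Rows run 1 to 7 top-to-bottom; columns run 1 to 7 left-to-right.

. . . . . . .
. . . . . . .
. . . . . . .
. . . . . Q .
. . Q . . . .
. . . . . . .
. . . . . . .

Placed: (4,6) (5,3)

Branch on row 1: col 1 → 1; col 2 → 0; col 4 → 0; col 5 → 1.
Sum: 1 + 0 + 0 + 1 = 2.

2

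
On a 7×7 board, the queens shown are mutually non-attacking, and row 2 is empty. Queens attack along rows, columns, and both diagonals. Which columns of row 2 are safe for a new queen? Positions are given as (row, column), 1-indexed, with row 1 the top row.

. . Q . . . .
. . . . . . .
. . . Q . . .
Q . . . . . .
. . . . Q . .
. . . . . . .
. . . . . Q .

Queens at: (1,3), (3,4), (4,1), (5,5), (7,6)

(1,3) attacks row 2 at column 3 and diagonals 2, 4.
(3,4) attacks row 2 at column 4 and diagonals 3, 5.
(4,1) attacks row 2 at column 1 and diagonals 3.
(5,5) attacks row 2 at column 5 and diagonals 2.
(7,6) attacks row 2 at column 6 and diagonals 1.
Attacked columns: {1, 2, 3, 4, 5, 6}. Safe: {7}.

columns 7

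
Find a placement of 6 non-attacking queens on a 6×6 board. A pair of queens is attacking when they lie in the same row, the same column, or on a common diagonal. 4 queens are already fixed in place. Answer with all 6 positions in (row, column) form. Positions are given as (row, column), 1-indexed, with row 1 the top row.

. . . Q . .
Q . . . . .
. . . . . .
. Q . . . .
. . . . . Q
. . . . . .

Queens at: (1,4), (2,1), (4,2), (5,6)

(1,4) (2,1) (3,5) (4,2) (5,6) (6,3)

Row 3: attacked by (1,4)→{2,4,6}; (2,1)→{1,2}; (4,2)→{1,2,3}; (5,6)→{4,6}. Safe: 5. Place at column 5.
Row 6: attacked by (1,4)→{4}; (2,1)→{1,5}; (3,5)→{2,5}; (4,2)→{2,4}; (5,6)→{5,6}. Safe: 3. Place at column 3.
Columns [4, 1, 5, 2, 6, 3], r−c [-3, 1, -2, 2, -1, 3], r+c [5, 3, 8, 6, 11, 9] are all distinct, so no two queens attack.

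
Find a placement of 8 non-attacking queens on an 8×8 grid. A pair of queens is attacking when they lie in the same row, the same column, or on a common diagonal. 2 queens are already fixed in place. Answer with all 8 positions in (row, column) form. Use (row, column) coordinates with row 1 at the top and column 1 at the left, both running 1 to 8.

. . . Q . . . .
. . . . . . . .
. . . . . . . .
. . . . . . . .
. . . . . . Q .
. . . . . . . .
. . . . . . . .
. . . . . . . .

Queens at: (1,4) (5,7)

Row 2: attacked by (1,4)→{3,4,5}; (5,7)→{4,7}. Safe: 1, 2, 6, 8. Place at column 8.
Row 3: attacked by (1,4)→{2,4,6}; (2,8)→{7,8}; (5,7)→{5,7}. Safe: 1, 3. Place at column 1.
Row 4: attacked by (1,4)→{1,4,7}; (2,8)→{6,8}; (3,1)→{1,2}; (5,7)→{6,7,8}. Safe: 3, 5. Place at column 5.
Row 6: attacked by (1,4)→{4}; (2,8)→{4,8}; (3,1)→{1,4}; (4,5)→{3,5,7}; (5,7)→{6,7,8}. Safe: 2. Place at column 2.
Row 7: attacked by (1,4)→{4}; (2,8)→{3,8}; (3,1)→{1,5}; (4,5)→{2,5,8}; (5,7)→{5,7}; (6,2)→{1,2,3}. Safe: 6. Place at column 6.
Row 8: attacked by (1,4)→{4}; (2,8)→{2,8}; (3,1)→{1,6}; (4,5)→{1,5}; (5,7)→{4,7}; (6,2)→{2,4}; (7,6)→{5,6,7}. Safe: 3. Place at column 3.
Columns [4, 8, 1, 5, 7, 2, 6, 3], r−c [-3, -6, 2, -1, -2, 4, 1, 5], r+c [5, 10, 4, 9, 12, 8, 13, 11] are all distinct, so no two queens attack.

(1,4) (2,8) (3,1) (4,5) (5,7) (6,2) (7,6) (8,3)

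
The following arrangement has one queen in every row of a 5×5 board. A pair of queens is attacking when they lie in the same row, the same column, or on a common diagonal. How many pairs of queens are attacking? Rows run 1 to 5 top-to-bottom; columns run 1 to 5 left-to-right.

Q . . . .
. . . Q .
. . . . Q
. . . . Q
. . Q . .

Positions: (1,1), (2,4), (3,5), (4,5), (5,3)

3

Same column: (3,5)–(4,5) (column 5).
Same diagonal: (2,4)–(3,5) (|2−3| = |4−5| = 1); (3,5)–(5,3) (|3−5| = |5−3| = 2).
Total attacking pairs: 3.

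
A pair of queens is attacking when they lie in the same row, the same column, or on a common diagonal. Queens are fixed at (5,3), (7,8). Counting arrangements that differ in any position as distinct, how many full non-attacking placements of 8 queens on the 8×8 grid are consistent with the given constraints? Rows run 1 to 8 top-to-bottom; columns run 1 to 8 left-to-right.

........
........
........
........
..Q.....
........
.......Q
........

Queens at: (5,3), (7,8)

Branch on row 1: col 1 → 0; col 4 → 0; col 5 → 1; col 6 → 1.
Sum: 0 + 0 + 1 + 1 = 2.

2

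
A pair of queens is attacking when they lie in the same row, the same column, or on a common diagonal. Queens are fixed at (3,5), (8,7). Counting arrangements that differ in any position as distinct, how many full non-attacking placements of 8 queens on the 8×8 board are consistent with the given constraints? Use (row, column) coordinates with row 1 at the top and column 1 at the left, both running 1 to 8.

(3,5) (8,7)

2

Branch on row 1: col 1 → 0; col 2 → 0; col 4 → 1; col 6 → 1; col 8 → 0.
Sum: 0 + 0 + 1 + 1 + 0 = 2.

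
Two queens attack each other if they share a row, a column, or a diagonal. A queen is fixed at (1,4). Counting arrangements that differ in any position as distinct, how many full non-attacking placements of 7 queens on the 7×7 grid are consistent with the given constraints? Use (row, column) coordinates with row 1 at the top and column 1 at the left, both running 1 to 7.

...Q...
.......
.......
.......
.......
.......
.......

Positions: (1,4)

6

Branch on row 2: col 1 → 2; col 2 → 1; col 6 → 1; col 7 → 2.
Sum: 2 + 1 + 1 + 2 = 6.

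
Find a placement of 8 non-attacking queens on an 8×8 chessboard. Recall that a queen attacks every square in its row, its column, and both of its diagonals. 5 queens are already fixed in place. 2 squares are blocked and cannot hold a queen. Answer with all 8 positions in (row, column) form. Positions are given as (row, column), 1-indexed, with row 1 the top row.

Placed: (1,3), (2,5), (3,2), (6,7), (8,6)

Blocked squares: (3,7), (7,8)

Row 4: attacked by (1,3)→{3,6}; (2,5)→{3,5,7}; (3,2)→{1,2,3}; (6,7)→{5,7}; (8,6)→{2,6}. Safe: 4, 8. Place at column 8.
Row 5: attacked by (1,3)→{3,7}; (2,5)→{2,5,8}; (3,2)→{2,4}; (4,8)→{7,8}; (6,7)→{6,7,8}; (8,6)→{3,6}. Safe: 1. Place at column 1.
Row 7: attacked by (1,3)→{3}; (2,5)→{5}; (3,2)→{2,6}; (4,8)→{5,8}; (5,1)→{1,3}; (6,7)→{6,7,8}; (8,6)→{5,6,7}. Blocked: 8. Safe: 4. Place at column 4.
Columns [3, 5, 2, 8, 1, 7, 4, 6], r−c [-2, -3, 1, -4, 4, -1, 3, 2], r+c [4, 7, 5, 12, 6, 13, 11, 14] are all distinct, so no two queens attack.

(1,3) (2,5) (3,2) (4,8) (5,1) (6,7) (7,4) (8,6)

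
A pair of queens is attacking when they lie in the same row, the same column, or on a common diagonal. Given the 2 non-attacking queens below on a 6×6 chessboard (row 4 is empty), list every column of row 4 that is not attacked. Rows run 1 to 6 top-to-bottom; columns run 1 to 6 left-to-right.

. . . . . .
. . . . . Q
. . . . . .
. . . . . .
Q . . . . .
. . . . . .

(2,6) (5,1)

columns 3, 5

(2,6) attacks row 4 at column 6 and diagonals 4.
(5,1) attacks row 4 at column 1 and diagonals 2.
Attacked columns: {1, 2, 4, 6}. Safe: {3, 5}.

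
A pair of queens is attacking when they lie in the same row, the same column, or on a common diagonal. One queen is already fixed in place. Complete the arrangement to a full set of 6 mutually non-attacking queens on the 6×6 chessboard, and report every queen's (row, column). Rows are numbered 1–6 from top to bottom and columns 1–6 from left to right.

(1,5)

(1,5) (2,3) (3,1) (4,6) (5,4) (6,2)

Row 2: attacked by (1,5)→{4,5,6}. Safe: 1, 2, 3. Place at column 3.
Row 3: attacked by (1,5)→{3,5}; (2,3)→{2,3,4}. Safe: 1, 6. Place at column 1.
Row 4: attacked by (1,5)→{2,5}; (2,3)→{1,3,5}; (3,1)→{1,2}. Safe: 4, 6. Place at column 6.
Row 5: attacked by (1,5)→{1,5}; (2,3)→{3,6}; (3,1)→{1,3}; (4,6)→{5,6}. Safe: 2, 4. Place at column 4.
Row 6: attacked by (1,5)→{5}; (2,3)→{3}; (3,1)→{1,4}; (4,6)→{4,6}; (5,4)→{3,4,5}. Safe: 2. Place at column 2.
Columns [5, 3, 1, 6, 4, 2], r−c [-4, -1, 2, -2, 1, 4], r+c [6, 5, 4, 10, 9, 8] are all distinct, so no two queens attack.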